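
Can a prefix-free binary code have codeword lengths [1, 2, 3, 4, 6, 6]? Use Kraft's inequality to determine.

Kraft inequality: Σ 2^(-l_i) ≤ 1 for prefix-free code
Calculating: 2^(-1) + 2^(-2) + 2^(-3) + 2^(-4) + 2^(-6) + 2^(-6)
= 0.5 + 0.25 + 0.125 + 0.0625 + 0.015625 + 0.015625
= 0.9688
Since 0.9688 ≤ 1, prefix-free code exists


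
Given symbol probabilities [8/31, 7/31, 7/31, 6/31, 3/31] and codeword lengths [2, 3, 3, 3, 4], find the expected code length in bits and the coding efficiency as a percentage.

Average length L = Σ p_i × l_i = 2.8387 bits
Entropy H = 2.2585 bits
Efficiency η = H/L × 100% = 79.56%


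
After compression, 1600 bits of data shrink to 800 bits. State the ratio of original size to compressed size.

Compression ratio = Original / Compressed
= 1600 / 800 = 2.00:1


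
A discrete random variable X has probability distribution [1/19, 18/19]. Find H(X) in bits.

H(X) = -Σ p(x) log₂ p(x)
  -1/19 × log₂(1/19) = 0.2236
  -18/19 × log₂(18/19) = 0.0739
H(X) = 0.2975 bits


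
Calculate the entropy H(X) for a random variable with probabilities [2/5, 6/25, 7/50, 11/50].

H(X) = -Σ p(x) log₂ p(x)
  -2/5 × log₂(2/5) = 0.5288
  -6/25 × log₂(6/25) = 0.4941
  -7/50 × log₂(7/50) = 0.3971
  -11/50 × log₂(11/50) = 0.4806
H(X) = 1.9006 bits


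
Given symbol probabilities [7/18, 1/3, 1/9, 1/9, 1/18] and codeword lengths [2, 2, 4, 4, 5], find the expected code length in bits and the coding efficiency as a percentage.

Average length L = Σ p_i × l_i = 2.6111 bits
Entropy H = 1.9943 bits
Efficiency η = H/L × 100% = 76.38%


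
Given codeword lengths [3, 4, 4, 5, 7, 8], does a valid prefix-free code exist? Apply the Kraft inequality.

Kraft inequality: Σ 2^(-l_i) ≤ 1 for prefix-free code
Calculating: 2^(-3) + 2^(-4) + 2^(-4) + 2^(-5) + 2^(-7) + 2^(-8)
= 0.125 + 0.0625 + 0.0625 + 0.03125 + 0.0078125 + 0.00390625
= 0.2930
Since 0.2930 ≤ 1, prefix-free code exists


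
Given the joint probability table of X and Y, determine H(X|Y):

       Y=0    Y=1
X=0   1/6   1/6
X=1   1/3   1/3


H(X|Y) = Σ_y p(y) H(X|Y=y)
  p(Y=0) = 1/2, H(X|Y=0) = 0.9183
  p(Y=1) = 1/2, H(X|Y=1) = 0.9183
H(X|Y) = 0.5000×0.9183 + 0.5000×0.9183 = 0.9183 bits


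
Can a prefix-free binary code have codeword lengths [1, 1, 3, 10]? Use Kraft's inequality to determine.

Kraft inequality: Σ 2^(-l_i) ≤ 1 for prefix-free code
Calculating: 2^(-1) + 2^(-1) + 2^(-3) + 2^(-10)
= 0.5 + 0.5 + 0.125 + 0.0009765625
= 1.1260
Since 1.1260 > 1, prefix-free code does not exist


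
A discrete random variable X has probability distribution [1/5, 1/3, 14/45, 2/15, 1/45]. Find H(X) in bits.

H(X) = -Σ p(x) log₂ p(x)
  -1/5 × log₂(1/5) = 0.4644
  -1/3 × log₂(1/3) = 0.5283
  -14/45 × log₂(14/45) = 0.5241
  -2/15 × log₂(2/15) = 0.3876
  -1/45 × log₂(1/45) = 0.1220
H(X) = 2.0264 bits


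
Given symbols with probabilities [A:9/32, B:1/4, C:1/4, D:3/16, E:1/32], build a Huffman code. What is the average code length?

Huffman tree construction:
Combine smallest probabilities repeatedly
Resulting codes:
  A: 11 (length 2)
  B: 01 (length 2)
  C: 10 (length 2)
  D: 001 (length 3)
  E: 000 (length 3)
Average length = Σ p(s) × length(s) = 2.2188 bits


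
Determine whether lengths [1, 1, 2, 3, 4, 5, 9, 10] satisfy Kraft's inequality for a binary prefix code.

Kraft inequality: Σ 2^(-l_i) ≤ 1 for prefix-free code
Calculating: 2^(-1) + 2^(-1) + 2^(-2) + 2^(-3) + 2^(-4) + 2^(-5) + 2^(-9) + 2^(-10)
= 0.5 + 0.5 + 0.25 + 0.125 + 0.0625 + 0.03125 + 0.001953125 + 0.0009765625
= 1.4717
Since 1.4717 > 1, prefix-free code does not exist


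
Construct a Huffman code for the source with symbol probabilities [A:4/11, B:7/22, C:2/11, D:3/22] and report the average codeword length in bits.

Huffman tree construction:
Combine smallest probabilities repeatedly
Resulting codes:
  A: 0 (length 1)
  B: 10 (length 2)
  C: 111 (length 3)
  D: 110 (length 3)
Average length = Σ p(s) × length(s) = 1.9545 bits


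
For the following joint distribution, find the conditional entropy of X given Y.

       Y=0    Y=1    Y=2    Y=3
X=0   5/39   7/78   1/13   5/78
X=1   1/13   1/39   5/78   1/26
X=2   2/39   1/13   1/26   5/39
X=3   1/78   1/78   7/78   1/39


H(X|Y) = Σ_y p(y) H(X|Y=y)
  p(Y=0) = 7/26, H(X|Y=0) = 1.6909
  p(Y=1) = 8/39, H(X|Y=1) = 1.6774
  p(Y=2) = 7/26, H(X|Y=2) = 1.9387
  p(Y=3) = 10/39, H(X|Y=3) = 1.7427
H(X|Y) = 0.2692×1.6909 + 0.2051×1.6774 + 0.2692×1.9387 + 0.2564×1.7427 = 1.7682 bits


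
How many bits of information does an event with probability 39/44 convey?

Information content I(x) = -log₂(p(x))
I = -log₂(39/44) = -log₂(0.8864)
I = 0.1740 bits


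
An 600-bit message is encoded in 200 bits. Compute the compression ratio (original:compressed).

Compression ratio = Original / Compressed
= 600 / 200 = 3.00:1


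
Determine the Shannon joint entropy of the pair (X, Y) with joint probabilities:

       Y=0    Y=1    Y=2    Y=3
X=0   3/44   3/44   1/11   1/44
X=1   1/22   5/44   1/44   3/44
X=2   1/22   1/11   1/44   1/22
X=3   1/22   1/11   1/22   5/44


H(X,Y) = -Σ p(x,y) log₂ p(x,y)
  p(0,0)=3/44: -0.0682 × log₂(0.0682) = 0.2642
  p(0,1)=3/44: -0.0682 × log₂(0.0682) = 0.2642
  p(0,2)=1/11: -0.0909 × log₂(0.0909) = 0.3145
  p(0,3)=1/44: -0.0227 × log₂(0.0227) = 0.1241
  p(1,0)=1/22: -0.0455 × log₂(0.0455) = 0.2027
  p(1,1)=5/44: -0.1136 × log₂(0.1136) = 0.3565
  p(1,2)=1/44: -0.0227 × log₂(0.0227) = 0.1241
  p(1,3)=3/44: -0.0682 × log₂(0.0682) = 0.2642
  p(2,0)=1/22: -0.0455 × log₂(0.0455) = 0.2027
  p(2,1)=1/11: -0.0909 × log₂(0.0909) = 0.3145
  p(2,2)=1/44: -0.0227 × log₂(0.0227) = 0.1241
  p(2,3)=1/22: -0.0455 × log₂(0.0455) = 0.2027
  p(3,0)=1/22: -0.0455 × log₂(0.0455) = 0.2027
  p(3,1)=1/11: -0.0909 × log₂(0.0909) = 0.3145
  p(3,2)=1/22: -0.0455 × log₂(0.0455) = 0.2027
  p(3,3)=5/44: -0.1136 × log₂(0.1136) = 0.3565
H(X,Y) = 3.8348 bits


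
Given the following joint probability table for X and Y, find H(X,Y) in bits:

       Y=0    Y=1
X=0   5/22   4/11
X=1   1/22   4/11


H(X,Y) = -Σ p(x,y) log₂ p(x,y)
  p(0,0)=5/22: -0.2273 × log₂(0.2273) = 0.4858
  p(0,1)=4/11: -0.3636 × log₂(0.3636) = 0.5307
  p(1,0)=1/22: -0.0455 × log₂(0.0455) = 0.2027
  p(1,1)=4/11: -0.3636 × log₂(0.3636) = 0.5307
H(X,Y) = 1.7499 bits


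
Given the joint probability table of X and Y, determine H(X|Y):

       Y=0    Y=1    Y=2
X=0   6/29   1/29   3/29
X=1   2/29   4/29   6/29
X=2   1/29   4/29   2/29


H(X|Y) = Σ_y p(y) H(X|Y=y)
  p(Y=0) = 9/29, H(X|Y=0) = 1.2244
  p(Y=1) = 9/29, H(X|Y=1) = 1.3921
  p(Y=2) = 11/29, H(X|Y=2) = 1.4354
H(X|Y) = 0.3103×1.2244 + 0.3103×1.3921 + 0.3793×1.4354 = 1.3565 bits


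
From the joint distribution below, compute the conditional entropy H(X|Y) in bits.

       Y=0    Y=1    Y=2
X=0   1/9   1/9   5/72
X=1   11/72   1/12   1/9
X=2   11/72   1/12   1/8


H(X|Y) = Σ_y p(y) H(X|Y=y)
  p(Y=0) = 5/12, H(X|Y=0) = 1.5700
  p(Y=1) = 5/18, H(X|Y=1) = 1.5710
  p(Y=2) = 11/36, H(X|Y=2) = 1.5440
H(X|Y) = 0.4167×1.5700 + 0.2778×1.5710 + 0.3056×1.5440 = 1.5623 bits


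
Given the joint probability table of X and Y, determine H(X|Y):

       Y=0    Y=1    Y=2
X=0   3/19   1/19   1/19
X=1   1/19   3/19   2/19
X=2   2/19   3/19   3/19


H(X|Y) = Σ_y p(y) H(X|Y=y)
  p(Y=0) = 6/19, H(X|Y=0) = 1.4591
  p(Y=1) = 7/19, H(X|Y=1) = 1.4488
  p(Y=2) = 6/19, H(X|Y=2) = 1.4591
H(X|Y) = 0.3158×1.4591 + 0.3684×1.4488 + 0.3158×1.4591 = 1.4553 bits


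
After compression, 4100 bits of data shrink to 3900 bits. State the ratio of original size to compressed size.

Compression ratio = Original / Compressed
= 4100 / 3900 = 1.05:1


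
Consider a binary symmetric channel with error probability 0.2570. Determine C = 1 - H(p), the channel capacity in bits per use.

For BSC with error probability p:
C = 1 - H(p) where H(p) is binary entropy
H(0.2570) = -0.2570 × log₂(0.2570) - 0.7430 × log₂(0.7430)
H(p) = 0.8222
C = 1 - 0.8222 = 0.1778 bits/use


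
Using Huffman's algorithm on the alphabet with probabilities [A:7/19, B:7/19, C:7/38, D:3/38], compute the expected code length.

Huffman tree construction:
Combine smallest probabilities repeatedly
Resulting codes:
  A: 11 (length 2)
  B: 0 (length 1)
  C: 101 (length 3)
  D: 100 (length 3)
Average length = Σ p(s) × length(s) = 1.8947 bits


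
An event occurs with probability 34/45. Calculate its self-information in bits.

Information content I(x) = -log₂(p(x))
I = -log₂(34/45) = -log₂(0.7556)
I = 0.4044 bits


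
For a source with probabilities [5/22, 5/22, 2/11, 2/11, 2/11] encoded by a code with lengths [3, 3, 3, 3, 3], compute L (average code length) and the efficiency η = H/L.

Average length L = Σ p_i × l_i = 3.0000 bits
Entropy H = 2.3131 bits
Efficiency η = H/L × 100% = 77.10%


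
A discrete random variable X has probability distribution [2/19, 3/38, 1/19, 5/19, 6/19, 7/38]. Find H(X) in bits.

H(X) = -Σ p(x) log₂ p(x)
  -2/19 × log₂(2/19) = 0.3419
  -3/38 × log₂(3/38) = 0.2892
  -1/19 × log₂(1/19) = 0.2236
  -5/19 × log₂(5/19) = 0.5068
  -6/19 × log₂(6/19) = 0.5251
  -7/38 × log₂(7/38) = 0.4496
H(X) = 2.3362 bits


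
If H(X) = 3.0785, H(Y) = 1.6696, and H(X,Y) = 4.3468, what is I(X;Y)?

I(X;Y) = H(X) + H(Y) - H(X,Y)
I(X;Y) = 3.0785 + 1.6696 - 4.3468 = 0.4013 bits


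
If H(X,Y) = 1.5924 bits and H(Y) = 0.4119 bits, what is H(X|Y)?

Chain rule: H(X,Y) = H(X|Y) + H(Y)
H(X|Y) = H(X,Y) - H(Y) = 1.5924 - 0.4119 = 1.1805 bits


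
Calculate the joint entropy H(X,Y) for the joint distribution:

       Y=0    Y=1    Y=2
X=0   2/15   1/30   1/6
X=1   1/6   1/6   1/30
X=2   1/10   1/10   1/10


H(X,Y) = -Σ p(x,y) log₂ p(x,y)
  p(0,0)=2/15: -0.1333 × log₂(0.1333) = 0.3876
  p(0,1)=1/30: -0.0333 × log₂(0.0333) = 0.1636
  p(0,2)=1/6: -0.1667 × log₂(0.1667) = 0.4308
  p(1,0)=1/6: -0.1667 × log₂(0.1667) = 0.4308
  p(1,1)=1/6: -0.1667 × log₂(0.1667) = 0.4308
  p(1,2)=1/30: -0.0333 × log₂(0.0333) = 0.1636
  p(2,0)=1/10: -0.1000 × log₂(0.1000) = 0.3322
  p(2,1)=1/10: -0.1000 × log₂(0.1000) = 0.3322
  p(2,2)=1/10: -0.1000 × log₂(0.1000) = 0.3322
H(X,Y) = 3.0038 bits


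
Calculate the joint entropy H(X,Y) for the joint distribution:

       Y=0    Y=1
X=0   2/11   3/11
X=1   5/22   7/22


H(X,Y) = -Σ p(x,y) log₂ p(x,y)
  p(0,0)=2/11: -0.1818 × log₂(0.1818) = 0.4472
  p(0,1)=3/11: -0.2727 × log₂(0.2727) = 0.5112
  p(1,0)=5/22: -0.2273 × log₂(0.2273) = 0.4858
  p(1,1)=7/22: -0.3182 × log₂(0.3182) = 0.5257
H(X,Y) = 1.9698 bits


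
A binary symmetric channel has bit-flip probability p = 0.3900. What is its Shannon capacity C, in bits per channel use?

For BSC with error probability p:
C = 1 - H(p) where H(p) is binary entropy
H(0.3900) = -0.3900 × log₂(0.3900) - 0.6100 × log₂(0.6100)
H(p) = 0.9648
C = 1 - 0.9648 = 0.0352 bits/use


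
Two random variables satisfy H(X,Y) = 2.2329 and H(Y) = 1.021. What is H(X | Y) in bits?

Chain rule: H(X,Y) = H(X|Y) + H(Y)
H(X|Y) = H(X,Y) - H(Y) = 2.2329 - 1.021 = 1.2119 bits


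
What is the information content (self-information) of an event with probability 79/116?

Information content I(x) = -log₂(p(x))
I = -log₂(79/116) = -log₂(0.6810)
I = 0.5542 bits


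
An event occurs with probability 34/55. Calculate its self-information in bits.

Information content I(x) = -log₂(p(x))
I = -log₂(34/55) = -log₂(0.6182)
I = 0.6939 bits


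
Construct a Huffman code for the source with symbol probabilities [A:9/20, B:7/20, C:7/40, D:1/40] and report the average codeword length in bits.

Huffman tree construction:
Combine smallest probabilities repeatedly
Resulting codes:
  A: 0 (length 1)
  B: 11 (length 2)
  C: 101 (length 3)
  D: 100 (length 3)
Average length = Σ p(s) × length(s) = 1.7500 bits


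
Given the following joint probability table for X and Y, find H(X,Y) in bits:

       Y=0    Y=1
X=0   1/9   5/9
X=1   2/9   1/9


H(X,Y) = -Σ p(x,y) log₂ p(x,y)
  p(0,0)=1/9: -0.1111 × log₂(0.1111) = 0.3522
  p(0,1)=5/9: -0.5556 × log₂(0.5556) = 0.4711
  p(1,0)=2/9: -0.2222 × log₂(0.2222) = 0.4822
  p(1,1)=1/9: -0.1111 × log₂(0.1111) = 0.3522
H(X,Y) = 1.6577 bits


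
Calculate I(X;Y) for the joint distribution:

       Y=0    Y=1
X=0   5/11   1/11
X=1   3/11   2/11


H(X) = 0.9940, H(Y) = 0.8454, H(X,Y) = 1.7899
I(X;Y) = H(X) + H(Y) - H(X,Y) = 0.0495 bits


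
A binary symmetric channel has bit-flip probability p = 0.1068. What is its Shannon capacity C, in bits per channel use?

For BSC with error probability p:
C = 1 - H(p) where H(p) is binary entropy
H(0.1068) = -0.1068 × log₂(0.1068) - 0.8932 × log₂(0.8932)
H(p) = 0.4902
C = 1 - 0.4902 = 0.5098 bits/use


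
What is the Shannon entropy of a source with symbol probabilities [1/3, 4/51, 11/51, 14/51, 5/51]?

H(X) = -Σ p(x) log₂ p(x)
  -1/3 × log₂(1/3) = 0.5283
  -4/51 × log₂(4/51) = 0.2880
  -11/51 × log₂(11/51) = 0.4773
  -14/51 × log₂(14/51) = 0.5120
  -5/51 × log₂(5/51) = 0.3285
H(X) = 2.1341 bits


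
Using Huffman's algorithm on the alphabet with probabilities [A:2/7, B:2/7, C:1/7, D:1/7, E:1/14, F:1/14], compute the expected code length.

Huffman tree construction:
Combine smallest probabilities repeatedly
Resulting codes:
  A: 01 (length 2)
  B: 10 (length 2)
  C: 110 (length 3)
  D: 111 (length 3)
  E: 000 (length 3)
  F: 001 (length 3)
Average length = Σ p(s) × length(s) = 2.4286 bits


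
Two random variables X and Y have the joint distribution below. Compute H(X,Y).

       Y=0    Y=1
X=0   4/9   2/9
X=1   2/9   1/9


H(X,Y) = -Σ p(x,y) log₂ p(x,y)
  p(0,0)=4/9: -0.4444 × log₂(0.4444) = 0.5200
  p(0,1)=2/9: -0.2222 × log₂(0.2222) = 0.4822
  p(1,0)=2/9: -0.2222 × log₂(0.2222) = 0.4822
  p(1,1)=1/9: -0.1111 × log₂(0.1111) = 0.3522
H(X,Y) = 1.8366 bits


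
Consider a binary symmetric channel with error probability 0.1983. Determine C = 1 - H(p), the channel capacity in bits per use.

For BSC with error probability p:
C = 1 - H(p) where H(p) is binary entropy
H(0.1983) = -0.1983 × log₂(0.1983) - 0.8017 × log₂(0.8017)
H(p) = 0.7185
C = 1 - 0.7185 = 0.2815 bits/use


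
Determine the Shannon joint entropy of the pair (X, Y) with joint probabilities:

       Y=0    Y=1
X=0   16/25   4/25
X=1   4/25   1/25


H(X,Y) = -Σ p(x,y) log₂ p(x,y)
  p(0,0)=16/25: -0.6400 × log₂(0.6400) = 0.4121
  p(0,1)=4/25: -0.1600 × log₂(0.1600) = 0.4230
  p(1,0)=4/25: -0.1600 × log₂(0.1600) = 0.4230
  p(1,1)=1/25: -0.0400 × log₂(0.0400) = 0.1858
H(X,Y) = 1.4439 bits


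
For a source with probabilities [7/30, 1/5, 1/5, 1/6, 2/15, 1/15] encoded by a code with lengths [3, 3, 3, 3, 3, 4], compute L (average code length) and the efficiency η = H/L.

Average length L = Σ p_i × l_i = 3.0667 bits
Entropy H = 2.4975 bits
Efficiency η = H/L × 100% = 81.44%


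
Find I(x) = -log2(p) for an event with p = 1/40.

Information content I(x) = -log₂(p(x))
I = -log₂(1/40) = -log₂(0.0250)
I = 5.3219 bits


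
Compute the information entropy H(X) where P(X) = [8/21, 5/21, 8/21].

H(X) = -Σ p(x) log₂ p(x)
  -8/21 × log₂(8/21) = 0.5304
  -5/21 × log₂(5/21) = 0.4929
  -8/21 × log₂(8/21) = 0.5304
H(X) = 1.5538 bits


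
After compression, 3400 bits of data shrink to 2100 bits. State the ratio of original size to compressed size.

Compression ratio = Original / Compressed
= 3400 / 2100 = 1.62:1


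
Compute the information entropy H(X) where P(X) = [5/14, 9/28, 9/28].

H(X) = -Σ p(x) log₂ p(x)
  -5/14 × log₂(5/14) = 0.5305
  -9/28 × log₂(9/28) = 0.5263
  -9/28 × log₂(9/28) = 0.5263
H(X) = 1.5831 bits


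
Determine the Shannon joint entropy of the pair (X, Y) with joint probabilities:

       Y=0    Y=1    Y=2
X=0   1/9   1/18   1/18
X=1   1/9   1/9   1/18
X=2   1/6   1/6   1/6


H(X,Y) = -Σ p(x,y) log₂ p(x,y)
  p(0,0)=1/9: -0.1111 × log₂(0.1111) = 0.3522
  p(0,1)=1/18: -0.0556 × log₂(0.0556) = 0.2317
  p(0,2)=1/18: -0.0556 × log₂(0.0556) = 0.2317
  p(1,0)=1/9: -0.1111 × log₂(0.1111) = 0.3522
  p(1,1)=1/9: -0.1111 × log₂(0.1111) = 0.3522
  p(1,2)=1/18: -0.0556 × log₂(0.0556) = 0.2317
  p(2,0)=1/6: -0.1667 × log₂(0.1667) = 0.4308
  p(2,1)=1/6: -0.1667 × log₂(0.1667) = 0.4308
  p(2,2)=1/6: -0.1667 × log₂(0.1667) = 0.4308
H(X,Y) = 3.0441 bits


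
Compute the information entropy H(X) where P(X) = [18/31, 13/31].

H(X) = -Σ p(x) log₂ p(x)
  -18/31 × log₂(18/31) = 0.4554
  -13/31 × log₂(13/31) = 0.5258
H(X) = 0.9812 bits


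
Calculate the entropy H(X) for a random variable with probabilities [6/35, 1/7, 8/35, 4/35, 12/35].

H(X) = -Σ p(x) log₂ p(x)
  -6/35 × log₂(6/35) = 0.4362
  -1/7 × log₂(1/7) = 0.4011
  -8/35 × log₂(8/35) = 0.4867
  -4/35 × log₂(4/35) = 0.3576
  -12/35 × log₂(12/35) = 0.5295
H(X) = 2.2110 bits


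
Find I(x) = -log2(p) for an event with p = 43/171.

Information content I(x) = -log₂(p(x))
I = -log₂(43/171) = -log₂(0.2515)
I = 1.9916 bits


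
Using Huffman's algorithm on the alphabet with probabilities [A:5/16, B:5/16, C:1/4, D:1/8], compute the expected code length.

Huffman tree construction:
Combine smallest probabilities repeatedly
Resulting codes:
  A: 10 (length 2)
  B: 11 (length 2)
  C: 01 (length 2)
  D: 00 (length 2)
Average length = Σ p(s) × length(s) = 2.0000 bits


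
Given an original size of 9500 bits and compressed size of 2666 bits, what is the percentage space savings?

Space savings = (1 - Compressed/Original) × 100%
= (1 - 2666/9500) × 100%
= 71.94%


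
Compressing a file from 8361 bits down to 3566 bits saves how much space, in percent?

Space savings = (1 - Compressed/Original) × 100%
= (1 - 3566/8361) × 100%
= 57.35%


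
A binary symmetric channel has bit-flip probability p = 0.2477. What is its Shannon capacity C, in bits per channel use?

For BSC with error probability p:
C = 1 - H(p) where H(p) is binary entropy
H(0.2477) = -0.2477 × log₂(0.2477) - 0.7523 × log₂(0.7523)
H(p) = 0.8076
C = 1 - 0.8076 = 0.1924 bits/use


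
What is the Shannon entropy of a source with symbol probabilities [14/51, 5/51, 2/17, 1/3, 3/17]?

H(X) = -Σ p(x) log₂ p(x)
  -14/51 × log₂(14/51) = 0.5120
  -5/51 × log₂(5/51) = 0.3285
  -2/17 × log₂(2/17) = 0.3632
  -1/3 × log₂(1/3) = 0.5283
  -3/17 × log₂(3/17) = 0.4416
H(X) = 2.1736 bits


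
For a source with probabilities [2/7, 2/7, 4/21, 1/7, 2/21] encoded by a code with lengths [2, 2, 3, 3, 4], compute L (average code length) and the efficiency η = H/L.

Average length L = Σ p_i × l_i = 2.5238 bits
Entropy H = 2.2126 bits
Efficiency η = H/L × 100% = 87.67%


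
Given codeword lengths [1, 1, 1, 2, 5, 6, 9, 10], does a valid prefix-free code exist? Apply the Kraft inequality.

Kraft inequality: Σ 2^(-l_i) ≤ 1 for prefix-free code
Calculating: 2^(-1) + 2^(-1) + 2^(-1) + 2^(-2) + 2^(-5) + 2^(-6) + 2^(-9) + 2^(-10)
= 0.5 + 0.5 + 0.5 + 0.25 + 0.03125 + 0.015625 + 0.001953125 + 0.0009765625
= 1.7998
Since 1.7998 > 1, prefix-free code does not exist


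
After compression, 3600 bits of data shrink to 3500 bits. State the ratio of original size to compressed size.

Compression ratio = Original / Compressed
= 3600 / 3500 = 1.03:1


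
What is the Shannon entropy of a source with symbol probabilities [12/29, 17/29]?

H(X) = -Σ p(x) log₂ p(x)
  -12/29 × log₂(12/29) = 0.5268
  -17/29 × log₂(17/29) = 0.4517
H(X) = 0.9784 bits


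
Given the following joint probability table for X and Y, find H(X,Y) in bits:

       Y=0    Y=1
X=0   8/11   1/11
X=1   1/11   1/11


H(X,Y) = -Σ p(x,y) log₂ p(x,y)
  p(0,0)=8/11: -0.7273 × log₂(0.7273) = 0.3341
  p(0,1)=1/11: -0.0909 × log₂(0.0909) = 0.3145
  p(1,0)=1/11: -0.0909 × log₂(0.0909) = 0.3145
  p(1,1)=1/11: -0.0909 × log₂(0.0909) = 0.3145
H(X,Y) = 1.2776 bits


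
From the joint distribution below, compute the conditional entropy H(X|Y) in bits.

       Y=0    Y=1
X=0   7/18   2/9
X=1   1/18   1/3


H(X|Y) = Σ_y p(y) H(X|Y=y)
  p(Y=0) = 4/9, H(X|Y=0) = 0.5436
  p(Y=1) = 5/9, H(X|Y=1) = 0.9710
H(X|Y) = 0.4444×0.5436 + 0.5556×0.9710 = 0.7810 bits


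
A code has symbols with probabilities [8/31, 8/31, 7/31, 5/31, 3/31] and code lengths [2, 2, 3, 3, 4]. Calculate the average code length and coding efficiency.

Average length L = Σ p_i × l_i = 2.5806 bits
Entropy H = 2.2440 bits
Efficiency η = H/L × 100% = 86.96%


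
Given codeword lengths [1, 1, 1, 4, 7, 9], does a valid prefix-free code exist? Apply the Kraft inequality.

Kraft inequality: Σ 2^(-l_i) ≤ 1 for prefix-free code
Calculating: 2^(-1) + 2^(-1) + 2^(-1) + 2^(-4) + 2^(-7) + 2^(-9)
= 0.5 + 0.5 + 0.5 + 0.0625 + 0.0078125 + 0.001953125
= 1.5723
Since 1.5723 > 1, prefix-free code does not exist


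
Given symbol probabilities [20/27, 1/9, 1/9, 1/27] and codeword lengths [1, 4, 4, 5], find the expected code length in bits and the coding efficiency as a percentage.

Average length L = Σ p_i × l_i = 1.8148 bits
Entropy H = 1.2012 bits
Efficiency η = H/L × 100% = 66.19%


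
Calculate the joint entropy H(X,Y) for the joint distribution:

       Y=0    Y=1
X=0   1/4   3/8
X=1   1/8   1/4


H(X,Y) = -Σ p(x,y) log₂ p(x,y)
  p(0,0)=1/4: -0.2500 × log₂(0.2500) = 0.5000
  p(0,1)=3/8: -0.3750 × log₂(0.3750) = 0.5306
  p(1,0)=1/8: -0.1250 × log₂(0.1250) = 0.3750
  p(1,1)=1/4: -0.2500 × log₂(0.2500) = 0.5000
H(X,Y) = 1.9056 bits


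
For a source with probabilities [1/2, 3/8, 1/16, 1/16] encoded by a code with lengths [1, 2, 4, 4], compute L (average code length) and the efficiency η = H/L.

Average length L = Σ p_i × l_i = 1.7500 bits
Entropy H = 1.5306 bits
Efficiency η = H/L × 100% = 87.47%


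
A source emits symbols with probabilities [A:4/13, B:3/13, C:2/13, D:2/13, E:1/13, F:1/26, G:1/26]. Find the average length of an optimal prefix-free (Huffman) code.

Huffman tree construction:
Combine smallest probabilities repeatedly
Resulting codes:
  A: 10 (length 2)
  B: 01 (length 2)
  C: 110 (length 3)
  D: 111 (length 3)
  E: 000 (length 3)
  F: 0010 (length 4)
  G: 0011 (length 4)
Average length = Σ p(s) × length(s) = 2.5385 bits


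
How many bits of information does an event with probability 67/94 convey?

Information content I(x) = -log₂(p(x))
I = -log₂(67/94) = -log₂(0.7128)
I = 0.4885 bits


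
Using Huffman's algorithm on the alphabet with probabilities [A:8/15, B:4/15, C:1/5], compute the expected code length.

Huffman tree construction:
Combine smallest probabilities repeatedly
Resulting codes:
  A: 1 (length 1)
  B: 01 (length 2)
  C: 00 (length 2)
Average length = Σ p(s) × length(s) = 1.4667 bits


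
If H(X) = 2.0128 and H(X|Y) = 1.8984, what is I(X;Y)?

I(X;Y) = H(X) - H(X|Y)
I(X;Y) = 2.0128 - 1.8984 = 0.1144 bits


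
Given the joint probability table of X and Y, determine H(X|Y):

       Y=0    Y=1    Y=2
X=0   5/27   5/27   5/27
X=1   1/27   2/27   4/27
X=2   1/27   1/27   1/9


H(X|Y) = Σ_y p(y) H(X|Y=y)
  p(Y=0) = 7/27, H(X|Y=0) = 1.1488
  p(Y=1) = 8/27, H(X|Y=1) = 1.2988
  p(Y=2) = 4/9, H(X|Y=2) = 1.5546
H(X|Y) = 0.2593×1.1488 + 0.2963×1.2988 + 0.4444×1.5546 = 1.3736 bits


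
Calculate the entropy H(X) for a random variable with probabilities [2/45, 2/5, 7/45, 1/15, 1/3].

H(X) = -Σ p(x) log₂ p(x)
  -2/45 × log₂(2/45) = 0.1996
  -2/5 × log₂(2/5) = 0.5288
  -7/45 × log₂(7/45) = 0.4176
  -1/15 × log₂(1/15) = 0.2605
  -1/3 × log₂(1/3) = 0.5283
H(X) = 1.9348 bits


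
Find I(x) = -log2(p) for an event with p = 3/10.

Information content I(x) = -log₂(p(x))
I = -log₂(3/10) = -log₂(0.3000)
I = 1.7370 bits


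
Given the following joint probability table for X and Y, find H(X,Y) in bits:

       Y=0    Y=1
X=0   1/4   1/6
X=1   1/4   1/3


H(X,Y) = -Σ p(x,y) log₂ p(x,y)
  p(0,0)=1/4: -0.2500 × log₂(0.2500) = 0.5000
  p(0,1)=1/6: -0.1667 × log₂(0.1667) = 0.4308
  p(1,0)=1/4: -0.2500 × log₂(0.2500) = 0.5000
  p(1,1)=1/3: -0.3333 × log₂(0.3333) = 0.5283
H(X,Y) = 1.9591 bits


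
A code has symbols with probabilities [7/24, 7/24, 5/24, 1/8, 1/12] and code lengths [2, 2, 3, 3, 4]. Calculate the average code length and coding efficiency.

Average length L = Σ p_i × l_i = 2.5000 bits
Entropy H = 2.1822 bits
Efficiency η = H/L × 100% = 87.29%


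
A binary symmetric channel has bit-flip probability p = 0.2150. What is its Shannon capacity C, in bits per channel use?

For BSC with error probability p:
C = 1 - H(p) where H(p) is binary entropy
H(0.2150) = -0.2150 × log₂(0.2150) - 0.7850 × log₂(0.7850)
H(p) = 0.7509
C = 1 - 0.7509 = 0.2491 bits/use


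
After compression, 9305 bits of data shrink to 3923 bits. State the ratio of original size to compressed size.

Compression ratio = Original / Compressed
= 9305 / 3923 = 2.37:1


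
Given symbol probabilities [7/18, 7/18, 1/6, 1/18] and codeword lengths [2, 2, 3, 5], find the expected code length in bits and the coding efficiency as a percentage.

Average length L = Σ p_i × l_i = 2.3333 bits
Entropy H = 1.7223 bits
Efficiency η = H/L × 100% = 73.81%


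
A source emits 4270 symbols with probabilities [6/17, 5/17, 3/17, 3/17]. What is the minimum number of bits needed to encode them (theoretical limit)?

Entropy H = 1.9328 bits/symbol
Minimum bits = H × n = 1.9328 × 4270
= 8253.08 bits


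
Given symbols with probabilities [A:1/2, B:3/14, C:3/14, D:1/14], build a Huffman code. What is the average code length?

Huffman tree construction:
Combine smallest probabilities repeatedly
Resulting codes:
  A: 0 (length 1)
  B: 111 (length 3)
  C: 10 (length 2)
  D: 110 (length 3)
Average length = Σ p(s) × length(s) = 1.7857 bits


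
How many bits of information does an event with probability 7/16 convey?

Information content I(x) = -log₂(p(x))
I = -log₂(7/16) = -log₂(0.4375)
I = 1.1926 bits


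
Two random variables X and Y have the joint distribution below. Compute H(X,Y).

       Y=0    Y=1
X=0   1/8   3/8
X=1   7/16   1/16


H(X,Y) = -Σ p(x,y) log₂ p(x,y)
  p(0,0)=1/8: -0.1250 × log₂(0.1250) = 0.3750
  p(0,1)=3/8: -0.3750 × log₂(0.3750) = 0.5306
  p(1,0)=7/16: -0.4375 × log₂(0.4375) = 0.5218
  p(1,1)=1/16: -0.0625 × log₂(0.0625) = 0.2500
H(X,Y) = 1.6774 bits


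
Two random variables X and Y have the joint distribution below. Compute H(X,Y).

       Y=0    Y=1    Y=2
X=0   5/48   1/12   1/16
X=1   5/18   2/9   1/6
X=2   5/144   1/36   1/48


H(X,Y) = -Σ p(x,y) log₂ p(x,y)
  p(0,0)=5/48: -0.1042 × log₂(0.1042) = 0.3399
  p(0,1)=1/12: -0.0833 × log₂(0.0833) = 0.2987
  p(0,2)=1/16: -0.0625 × log₂(0.0625) = 0.2500
  p(1,0)=5/18: -0.2778 × log₂(0.2778) = 0.5133
  p(1,1)=2/9: -0.2222 × log₂(0.2222) = 0.4822
  p(1,2)=1/6: -0.1667 × log₂(0.1667) = 0.4308
  p(2,0)=5/144: -0.0347 × log₂(0.0347) = 0.1683
  p(2,1)=1/36: -0.0278 × log₂(0.0278) = 0.1436
  p(2,2)=1/48: -0.0208 × log₂(0.0208) = 0.1164
H(X,Y) = 2.7433 bits


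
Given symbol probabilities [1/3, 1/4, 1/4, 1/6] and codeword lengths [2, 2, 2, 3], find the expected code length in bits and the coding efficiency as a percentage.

Average length L = Σ p_i × l_i = 2.1667 bits
Entropy H = 1.9591 bits
Efficiency η = H/L × 100% = 90.42%


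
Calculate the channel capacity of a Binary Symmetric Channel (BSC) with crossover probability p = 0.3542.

For BSC with error probability p:
C = 1 - H(p) where H(p) is binary entropy
H(0.3542) = -0.3542 × log₂(0.3542) - 0.6458 × log₂(0.6458)
H(p) = 0.9378
C = 1 - 0.9378 = 0.0622 bits/use


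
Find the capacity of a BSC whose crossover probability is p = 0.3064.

For BSC with error probability p:
C = 1 - H(p) where H(p) is binary entropy
H(0.3064) = -0.3064 × log₂(0.3064) - 0.6936 × log₂(0.6936)
H(p) = 0.8890
C = 1 - 0.8890 = 0.1110 bits/use


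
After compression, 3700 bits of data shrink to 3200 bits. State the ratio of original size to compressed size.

Compression ratio = Original / Compressed
= 3700 / 3200 = 1.16:1


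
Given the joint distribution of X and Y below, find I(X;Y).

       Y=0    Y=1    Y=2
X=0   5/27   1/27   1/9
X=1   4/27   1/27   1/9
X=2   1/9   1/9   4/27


H(X) = 1.5790, H(Y) = 1.5012, H(X,Y) = 3.0279
I(X;Y) = H(X) + H(Y) - H(X,Y) = 0.0524 bits


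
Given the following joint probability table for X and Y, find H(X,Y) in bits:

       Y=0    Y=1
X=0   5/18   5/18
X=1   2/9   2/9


H(X,Y) = -Σ p(x,y) log₂ p(x,y)
  p(0,0)=5/18: -0.2778 × log₂(0.2778) = 0.5133
  p(0,1)=5/18: -0.2778 × log₂(0.2778) = 0.5133
  p(1,0)=2/9: -0.2222 × log₂(0.2222) = 0.4822
  p(1,1)=2/9: -0.2222 × log₂(0.2222) = 0.4822
H(X,Y) = 1.9911 bits


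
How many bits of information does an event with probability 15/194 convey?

Information content I(x) = -log₂(p(x))
I = -log₂(15/194) = -log₂(0.0773)
I = 3.6930 bits


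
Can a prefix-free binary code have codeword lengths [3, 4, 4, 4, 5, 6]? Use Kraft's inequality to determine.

Kraft inequality: Σ 2^(-l_i) ≤ 1 for prefix-free code
Calculating: 2^(-3) + 2^(-4) + 2^(-4) + 2^(-4) + 2^(-5) + 2^(-6)
= 0.125 + 0.0625 + 0.0625 + 0.0625 + 0.03125 + 0.015625
= 0.3594
Since 0.3594 ≤ 1, prefix-free code exists


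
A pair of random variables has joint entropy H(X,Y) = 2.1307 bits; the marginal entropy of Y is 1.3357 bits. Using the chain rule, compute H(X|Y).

Chain rule: H(X,Y) = H(X|Y) + H(Y)
H(X|Y) = H(X,Y) - H(Y) = 2.1307 - 1.3357 = 0.795 bits


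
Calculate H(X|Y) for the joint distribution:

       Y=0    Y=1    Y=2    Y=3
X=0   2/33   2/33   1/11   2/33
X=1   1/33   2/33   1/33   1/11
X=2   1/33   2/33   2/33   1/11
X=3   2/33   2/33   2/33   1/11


H(X|Y) = Σ_y p(y) H(X|Y=y)
  p(Y=0) = 2/11, H(X|Y=0) = 1.9183
  p(Y=1) = 8/33, H(X|Y=1) = 2.0000
  p(Y=2) = 8/33, H(X|Y=2) = 1.9056
  p(Y=3) = 1/3, H(X|Y=3) = 1.9808
H(X|Y) = 0.1818×1.9183 + 0.2424×2.0000 + 0.2424×1.9056 + 0.3333×1.9808 = 1.9559 bits


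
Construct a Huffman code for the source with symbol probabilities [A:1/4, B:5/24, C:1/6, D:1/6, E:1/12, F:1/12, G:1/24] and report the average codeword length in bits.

Huffman tree construction:
Combine smallest probabilities repeatedly
Resulting codes:
  A: 10 (length 2)
  B: 00 (length 2)
  C: 110 (length 3)
  D: 111 (length 3)
  E: 0111 (length 4)
  F: 010 (length 3)
  G: 0110 (length 4)
Average length = Σ p(s) × length(s) = 2.6667 bits


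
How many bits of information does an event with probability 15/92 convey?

Information content I(x) = -log₂(p(x))
I = -log₂(15/92) = -log₂(0.1630)
I = 2.6167 bits


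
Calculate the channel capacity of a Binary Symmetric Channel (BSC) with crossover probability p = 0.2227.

For BSC with error probability p:
C = 1 - H(p) where H(p) is binary entropy
H(0.2227) = -0.2227 × log₂(0.2227) - 0.7773 × log₂(0.7773)
H(p) = 0.7651
C = 1 - 0.7651 = 0.2349 bits/use


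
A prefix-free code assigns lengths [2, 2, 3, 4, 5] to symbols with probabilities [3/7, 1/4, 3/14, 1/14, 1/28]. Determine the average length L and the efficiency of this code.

Average length L = Σ p_i × l_i = 2.4643 bits
Entropy H = 1.9438 bits
Efficiency η = H/L × 100% = 78.88%


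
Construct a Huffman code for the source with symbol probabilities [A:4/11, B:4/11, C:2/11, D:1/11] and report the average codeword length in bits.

Huffman tree construction:
Combine smallest probabilities repeatedly
Resulting codes:
  A: 11 (length 2)
  B: 0 (length 1)
  C: 101 (length 3)
  D: 100 (length 3)
Average length = Σ p(s) × length(s) = 1.9091 bits


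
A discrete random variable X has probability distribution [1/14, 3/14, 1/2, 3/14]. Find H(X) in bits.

H(X) = -Σ p(x) log₂ p(x)
  -1/14 × log₂(1/14) = 0.2720
  -3/14 × log₂(3/14) = 0.4762
  -1/2 × log₂(1/2) = 0.5000
  -3/14 × log₂(3/14) = 0.4762
H(X) = 1.7244 bits


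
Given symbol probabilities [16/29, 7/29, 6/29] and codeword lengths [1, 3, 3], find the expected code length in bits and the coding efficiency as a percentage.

Average length L = Σ p_i × l_i = 1.8966 bits
Entropy H = 1.4386 bits
Efficiency η = H/L × 100% = 75.85%


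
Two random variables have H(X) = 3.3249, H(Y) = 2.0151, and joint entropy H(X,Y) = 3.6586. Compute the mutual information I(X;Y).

I(X;Y) = H(X) + H(Y) - H(X,Y)
I(X;Y) = 3.3249 + 2.0151 - 3.6586 = 1.6814 bits


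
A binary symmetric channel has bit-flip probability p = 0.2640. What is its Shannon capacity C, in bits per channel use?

For BSC with error probability p:
C = 1 - H(p) where H(p) is binary entropy
H(0.2640) = -0.2640 × log₂(0.2640) - 0.7360 × log₂(0.7360)
H(p) = 0.8327
C = 1 - 0.8327 = 0.1673 bits/use


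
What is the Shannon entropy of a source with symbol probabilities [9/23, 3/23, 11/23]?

H(X) = -Σ p(x) log₂ p(x)
  -9/23 × log₂(9/23) = 0.5297
  -3/23 × log₂(3/23) = 0.3833
  -11/23 × log₂(11/23) = 0.5089
H(X) = 1.4219 bits


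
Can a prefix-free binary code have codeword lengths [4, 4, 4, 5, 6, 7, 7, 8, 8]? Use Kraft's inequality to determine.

Kraft inequality: Σ 2^(-l_i) ≤ 1 for prefix-free code
Calculating: 2^(-4) + 2^(-4) + 2^(-4) + 2^(-5) + 2^(-6) + 2^(-7) + 2^(-7) + 2^(-8) + 2^(-8)
= 0.0625 + 0.0625 + 0.0625 + 0.03125 + 0.015625 + 0.0078125 + 0.0078125 + 0.00390625 + 0.00390625
= 0.2578
Since 0.2578 ≤ 1, prefix-free code exists


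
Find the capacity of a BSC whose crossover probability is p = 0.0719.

For BSC with error probability p:
C = 1 - H(p) where H(p) is binary entropy
H(0.0719) = -0.0719 × log₂(0.0719) - 0.9281 × log₂(0.9281)
H(p) = 0.3730
C = 1 - 0.3730 = 0.6270 bits/use


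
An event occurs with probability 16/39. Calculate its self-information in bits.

Information content I(x) = -log₂(p(x))
I = -log₂(16/39) = -log₂(0.4103)
I = 1.2854 bits


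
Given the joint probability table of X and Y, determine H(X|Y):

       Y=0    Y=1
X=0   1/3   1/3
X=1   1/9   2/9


H(X|Y) = Σ_y p(y) H(X|Y=y)
  p(Y=0) = 4/9, H(X|Y=0) = 0.8113
  p(Y=1) = 5/9, H(X|Y=1) = 0.9710
H(X|Y) = 0.4444×0.8113 + 0.5556×0.9710 = 0.9000 bits


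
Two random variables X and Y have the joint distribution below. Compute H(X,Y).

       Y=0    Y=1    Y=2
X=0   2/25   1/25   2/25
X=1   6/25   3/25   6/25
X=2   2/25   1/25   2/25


H(X,Y) = -Σ p(x,y) log₂ p(x,y)
  p(0,0)=2/25: -0.0800 × log₂(0.0800) = 0.2915
  p(0,1)=1/25: -0.0400 × log₂(0.0400) = 0.1858
  p(0,2)=2/25: -0.0800 × log₂(0.0800) = 0.2915
  p(1,0)=6/25: -0.2400 × log₂(0.2400) = 0.4941
  p(1,1)=3/25: -0.1200 × log₂(0.1200) = 0.3671
  p(1,2)=6/25: -0.2400 × log₂(0.2400) = 0.4941
  p(2,0)=2/25: -0.0800 × log₂(0.0800) = 0.2915
  p(2,1)=1/25: -0.0400 × log₂(0.0400) = 0.1858
  p(2,2)=2/25: -0.0800 × log₂(0.0800) = 0.2915
H(X,Y) = 2.8929 bits


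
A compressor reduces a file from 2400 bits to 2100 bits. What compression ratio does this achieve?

Compression ratio = Original / Compressed
= 2400 / 2100 = 1.14:1


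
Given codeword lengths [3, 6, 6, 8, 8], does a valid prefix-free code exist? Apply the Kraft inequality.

Kraft inequality: Σ 2^(-l_i) ≤ 1 for prefix-free code
Calculating: 2^(-3) + 2^(-6) + 2^(-6) + 2^(-8) + 2^(-8)
= 0.125 + 0.015625 + 0.015625 + 0.00390625 + 0.00390625
= 0.1641
Since 0.1641 ≤ 1, prefix-free code exists


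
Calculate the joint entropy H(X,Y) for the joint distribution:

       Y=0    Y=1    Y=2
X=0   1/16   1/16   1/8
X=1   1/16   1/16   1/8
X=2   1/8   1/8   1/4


H(X,Y) = -Σ p(x,y) log₂ p(x,y)
  p(0,0)=1/16: -0.0625 × log₂(0.0625) = 0.2500
  p(0,1)=1/16: -0.0625 × log₂(0.0625) = 0.2500
  p(0,2)=1/8: -0.1250 × log₂(0.1250) = 0.3750
  p(1,0)=1/16: -0.0625 × log₂(0.0625) = 0.2500
  p(1,1)=1/16: -0.0625 × log₂(0.0625) = 0.2500
  p(1,2)=1/8: -0.1250 × log₂(0.1250) = 0.3750
  p(2,0)=1/8: -0.1250 × log₂(0.1250) = 0.3750
  p(2,1)=1/8: -0.1250 × log₂(0.1250) = 0.3750
  p(2,2)=1/4: -0.2500 × log₂(0.2500) = 0.5000
H(X,Y) = 3.0000 bits


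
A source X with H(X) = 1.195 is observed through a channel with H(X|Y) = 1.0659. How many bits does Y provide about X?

I(X;Y) = H(X) - H(X|Y)
I(X;Y) = 1.195 - 1.0659 = 0.1291 bits


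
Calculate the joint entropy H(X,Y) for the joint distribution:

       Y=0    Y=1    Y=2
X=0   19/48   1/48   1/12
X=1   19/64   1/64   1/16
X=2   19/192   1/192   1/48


H(X,Y) = -Σ p(x,y) log₂ p(x,y)
  p(0,0)=19/48: -0.3958 × log₂(0.3958) = 0.5292
  p(0,1)=1/48: -0.0208 × log₂(0.0208) = 0.1164
  p(0,2)=1/12: -0.0833 × log₂(0.0833) = 0.2987
  p(1,0)=19/64: -0.2969 × log₂(0.2969) = 0.5201
  p(1,1)=1/64: -0.0156 × log₂(0.0156) = 0.0938
  p(1,2)=1/16: -0.0625 × log₂(0.0625) = 0.2500
  p(2,0)=19/192: -0.0990 × log₂(0.0990) = 0.3302
  p(2,1)=1/192: -0.0052 × log₂(0.0052) = 0.0395
  p(2,2)=1/48: -0.0208 × log₂(0.0208) = 0.1164
H(X,Y) = 2.2943 bits


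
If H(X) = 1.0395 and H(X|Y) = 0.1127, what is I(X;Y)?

I(X;Y) = H(X) - H(X|Y)
I(X;Y) = 1.0395 - 0.1127 = 0.9268 bits


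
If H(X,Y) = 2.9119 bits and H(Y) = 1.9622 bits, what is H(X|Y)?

Chain rule: H(X,Y) = H(X|Y) + H(Y)
H(X|Y) = H(X,Y) - H(Y) = 2.9119 - 1.9622 = 0.9497 bits


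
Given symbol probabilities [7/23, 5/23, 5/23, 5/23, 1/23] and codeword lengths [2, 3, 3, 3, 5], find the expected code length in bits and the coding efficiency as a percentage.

Average length L = Σ p_i × l_i = 2.7826 bits
Entropy H = 2.1548 bits
Efficiency η = H/L × 100% = 77.44%


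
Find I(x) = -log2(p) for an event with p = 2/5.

Information content I(x) = -log₂(p(x))
I = -log₂(2/5) = -log₂(0.4000)
I = 1.3219 bits


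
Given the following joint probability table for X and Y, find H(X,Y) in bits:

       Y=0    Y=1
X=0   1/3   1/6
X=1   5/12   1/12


H(X,Y) = -Σ p(x,y) log₂ p(x,y)
  p(0,0)=1/3: -0.3333 × log₂(0.3333) = 0.5283
  p(0,1)=1/6: -0.1667 × log₂(0.1667) = 0.4308
  p(1,0)=5/12: -0.4167 × log₂(0.4167) = 0.5263
  p(1,1)=1/12: -0.0833 × log₂(0.0833) = 0.2987
H(X,Y) = 1.7842 bits


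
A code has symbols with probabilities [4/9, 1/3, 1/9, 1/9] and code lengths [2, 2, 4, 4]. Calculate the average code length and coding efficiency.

Average length L = Σ p_i × l_i = 2.4444 bits
Entropy H = 1.7527 bits
Efficiency η = H/L × 100% = 71.70%


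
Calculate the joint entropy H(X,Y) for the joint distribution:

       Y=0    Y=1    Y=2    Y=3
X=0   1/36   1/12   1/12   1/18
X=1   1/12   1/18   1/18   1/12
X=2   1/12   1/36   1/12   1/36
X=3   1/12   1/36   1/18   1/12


H(X,Y) = -Σ p(x,y) log₂ p(x,y)
  p(0,0)=1/36: -0.0278 × log₂(0.0278) = 0.1436
  p(0,1)=1/12: -0.0833 × log₂(0.0833) = 0.2987
  p(0,2)=1/12: -0.0833 × log₂(0.0833) = 0.2987
  p(0,3)=1/18: -0.0556 × log₂(0.0556) = 0.2317
  p(1,0)=1/12: -0.0833 × log₂(0.0833) = 0.2987
  p(1,1)=1/18: -0.0556 × log₂(0.0556) = 0.2317
  p(1,2)=1/18: -0.0556 × log₂(0.0556) = 0.2317
  p(1,3)=1/12: -0.0833 × log₂(0.0833) = 0.2987
  p(2,0)=1/12: -0.0833 × log₂(0.0833) = 0.2987
  p(2,1)=1/36: -0.0278 × log₂(0.0278) = 0.1436
  p(2,2)=1/12: -0.0833 × log₂(0.0833) = 0.2987
  p(2,3)=1/36: -0.0278 × log₂(0.0278) = 0.1436
  p(3,0)=1/12: -0.0833 × log₂(0.0833) = 0.2987
  p(3,1)=1/36: -0.0278 × log₂(0.0278) = 0.1436
  p(3,2)=1/18: -0.0556 × log₂(0.0556) = 0.2317
  p(3,3)=1/12: -0.0833 × log₂(0.0833) = 0.2987
H(X,Y) = 3.8911 bits


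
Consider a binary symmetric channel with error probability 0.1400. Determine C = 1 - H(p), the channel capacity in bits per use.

For BSC with error probability p:
C = 1 - H(p) where H(p) is binary entropy
H(0.1400) = -0.1400 × log₂(0.1400) - 0.8600 × log₂(0.8600)
H(p) = 0.5842
C = 1 - 0.5842 = 0.4158 bits/use


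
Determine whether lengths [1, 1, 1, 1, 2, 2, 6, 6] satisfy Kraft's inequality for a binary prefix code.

Kraft inequality: Σ 2^(-l_i) ≤ 1 for prefix-free code
Calculating: 2^(-1) + 2^(-1) + 2^(-1) + 2^(-1) + 2^(-2) + 2^(-2) + 2^(-6) + 2^(-6)
= 0.5 + 0.5 + 0.5 + 0.5 + 0.25 + 0.25 + 0.015625 + 0.015625
= 2.5312
Since 2.5312 > 1, prefix-free code does not exist
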